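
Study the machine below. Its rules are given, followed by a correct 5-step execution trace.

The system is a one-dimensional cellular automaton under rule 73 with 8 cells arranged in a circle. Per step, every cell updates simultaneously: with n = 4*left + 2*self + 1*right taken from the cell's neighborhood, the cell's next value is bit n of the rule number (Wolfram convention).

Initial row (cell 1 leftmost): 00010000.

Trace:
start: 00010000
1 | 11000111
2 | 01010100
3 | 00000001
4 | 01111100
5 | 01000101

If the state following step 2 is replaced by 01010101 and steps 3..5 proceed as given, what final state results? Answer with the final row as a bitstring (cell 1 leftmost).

state after step 2 := 01010101
3 | 00000000
4 | 11111111
5 | 00000000

00000000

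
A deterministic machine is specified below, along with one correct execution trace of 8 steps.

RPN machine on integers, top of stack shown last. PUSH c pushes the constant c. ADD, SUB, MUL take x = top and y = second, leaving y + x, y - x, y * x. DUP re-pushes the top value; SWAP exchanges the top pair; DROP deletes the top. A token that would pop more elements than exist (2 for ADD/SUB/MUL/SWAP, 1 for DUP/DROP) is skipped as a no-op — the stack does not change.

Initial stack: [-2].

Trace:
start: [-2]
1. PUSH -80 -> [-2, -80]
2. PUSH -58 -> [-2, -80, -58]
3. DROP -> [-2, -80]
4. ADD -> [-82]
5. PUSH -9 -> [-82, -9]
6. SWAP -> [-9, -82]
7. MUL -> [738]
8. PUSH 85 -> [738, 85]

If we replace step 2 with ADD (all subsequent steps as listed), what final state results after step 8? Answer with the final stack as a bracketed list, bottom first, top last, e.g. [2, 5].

[-9, 85]

(re-executing from step 2 with the substitution; state before step 2: [-2, -80])
2. ADD -> [-82]
3. DROP -> []
4. ADD -> []
5. PUSH -9 -> [-9]
6. SWAP -> [-9]
7. MUL -> [-9]
8. PUSH 85 -> [-9, 85]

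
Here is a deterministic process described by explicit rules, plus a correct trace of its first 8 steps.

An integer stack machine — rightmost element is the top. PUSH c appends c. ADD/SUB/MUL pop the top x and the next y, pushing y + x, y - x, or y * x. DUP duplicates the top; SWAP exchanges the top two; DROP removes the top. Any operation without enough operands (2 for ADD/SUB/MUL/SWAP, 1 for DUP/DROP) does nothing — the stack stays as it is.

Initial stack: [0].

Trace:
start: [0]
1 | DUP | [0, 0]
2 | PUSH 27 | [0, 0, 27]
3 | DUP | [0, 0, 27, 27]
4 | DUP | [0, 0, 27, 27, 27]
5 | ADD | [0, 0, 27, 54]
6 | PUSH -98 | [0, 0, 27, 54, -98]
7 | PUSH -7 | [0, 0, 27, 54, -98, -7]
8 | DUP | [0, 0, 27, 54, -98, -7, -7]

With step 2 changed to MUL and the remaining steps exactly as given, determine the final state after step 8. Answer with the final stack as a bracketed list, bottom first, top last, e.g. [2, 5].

[0, 0, -98, -7, -7]

(re-executing from step 2 with the substitution; state before step 2: [0, 0])
2 | MUL | [0]
3 | DUP | [0, 0]
4 | DUP | [0, 0, 0]
5 | ADD | [0, 0]
6 | PUSH -98 | [0, 0, -98]
7 | PUSH -7 | [0, 0, -98, -7]
8 | DUP | [0, 0, -98, -7, -7]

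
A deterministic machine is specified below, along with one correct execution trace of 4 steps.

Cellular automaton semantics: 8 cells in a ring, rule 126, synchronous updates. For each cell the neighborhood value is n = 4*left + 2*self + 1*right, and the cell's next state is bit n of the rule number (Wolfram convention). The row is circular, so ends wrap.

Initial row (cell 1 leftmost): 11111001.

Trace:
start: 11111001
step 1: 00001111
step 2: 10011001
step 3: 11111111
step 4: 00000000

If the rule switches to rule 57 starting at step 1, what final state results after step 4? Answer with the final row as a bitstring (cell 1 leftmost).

(re-executing steps 1..4 under rule 57; state before step 1: 11111001)
step 1: 00000101
step 2: 11110010
step 3: 10001001
step 4: 01100101

01100101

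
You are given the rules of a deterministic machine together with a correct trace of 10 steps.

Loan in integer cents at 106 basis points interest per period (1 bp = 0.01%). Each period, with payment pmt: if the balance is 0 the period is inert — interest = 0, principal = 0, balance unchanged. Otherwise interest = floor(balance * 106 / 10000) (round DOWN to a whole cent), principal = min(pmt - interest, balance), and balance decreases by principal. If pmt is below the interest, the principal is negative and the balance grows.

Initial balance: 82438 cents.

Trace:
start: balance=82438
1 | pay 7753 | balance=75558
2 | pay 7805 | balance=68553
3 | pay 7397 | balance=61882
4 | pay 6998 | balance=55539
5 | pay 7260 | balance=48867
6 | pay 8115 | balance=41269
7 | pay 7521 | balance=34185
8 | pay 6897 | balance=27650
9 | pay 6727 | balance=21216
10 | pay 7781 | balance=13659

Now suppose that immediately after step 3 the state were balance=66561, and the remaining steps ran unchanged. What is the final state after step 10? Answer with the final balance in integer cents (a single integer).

18697

state after step 3 := balance=66561
4 | pay 6998 | balance=60268
5 | pay 7260 | balance=53646
6 | pay 8115 | balance=46099
7 | pay 7521 | balance=39066
8 | pay 6897 | balance=32583
9 | pay 6727 | balance=26201
10 | pay 7781 | balance=18697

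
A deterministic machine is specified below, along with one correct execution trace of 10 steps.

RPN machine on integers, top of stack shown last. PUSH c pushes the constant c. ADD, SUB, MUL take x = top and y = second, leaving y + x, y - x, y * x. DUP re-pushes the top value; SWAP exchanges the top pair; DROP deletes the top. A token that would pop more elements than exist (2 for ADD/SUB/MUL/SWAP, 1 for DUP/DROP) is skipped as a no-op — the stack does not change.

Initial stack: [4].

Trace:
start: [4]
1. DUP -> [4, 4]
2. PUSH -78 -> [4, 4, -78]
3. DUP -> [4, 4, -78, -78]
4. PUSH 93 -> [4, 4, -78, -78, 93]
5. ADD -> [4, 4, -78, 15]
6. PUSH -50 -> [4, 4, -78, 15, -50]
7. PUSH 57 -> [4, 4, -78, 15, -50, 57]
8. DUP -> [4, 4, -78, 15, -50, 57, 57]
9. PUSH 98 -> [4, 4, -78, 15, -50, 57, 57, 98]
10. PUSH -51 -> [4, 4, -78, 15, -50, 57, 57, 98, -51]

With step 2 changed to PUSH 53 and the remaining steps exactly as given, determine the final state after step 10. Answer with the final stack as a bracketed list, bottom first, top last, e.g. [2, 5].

[4, 4, 53, 146, -50, 57, 57, 98, -51]

(re-executing from step 2 with the substitution; state before step 2: [4, 4])
2. PUSH 53 -> [4, 4, 53]
3. DUP -> [4, 4, 53, 53]
4. PUSH 93 -> [4, 4, 53, 53, 93]
5. ADD -> [4, 4, 53, 146]
6. PUSH -50 -> [4, 4, 53, 146, -50]
7. PUSH 57 -> [4, 4, 53, 146, -50, 57]
8. DUP -> [4, 4, 53, 146, -50, 57, 57]
9. PUSH 98 -> [4, 4, 53, 146, -50, 57, 57, 98]
10. PUSH -51 -> [4, 4, 53, 146, -50, 57, 57, 98, -51]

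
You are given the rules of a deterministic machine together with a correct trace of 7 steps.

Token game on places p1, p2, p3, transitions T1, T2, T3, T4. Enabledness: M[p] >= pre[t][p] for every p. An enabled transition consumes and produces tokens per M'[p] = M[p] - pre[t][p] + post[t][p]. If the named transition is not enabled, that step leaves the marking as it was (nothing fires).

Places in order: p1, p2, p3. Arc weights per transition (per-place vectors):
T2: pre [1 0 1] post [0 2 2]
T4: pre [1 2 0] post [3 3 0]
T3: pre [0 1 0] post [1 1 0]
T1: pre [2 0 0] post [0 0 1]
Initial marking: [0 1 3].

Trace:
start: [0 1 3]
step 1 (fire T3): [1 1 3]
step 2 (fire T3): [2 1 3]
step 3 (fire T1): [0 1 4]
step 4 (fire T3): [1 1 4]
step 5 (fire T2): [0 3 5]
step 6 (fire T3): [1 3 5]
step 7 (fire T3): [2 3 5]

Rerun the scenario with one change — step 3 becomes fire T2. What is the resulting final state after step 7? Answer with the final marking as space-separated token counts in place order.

3 5 5

(re-executing from step 3 with the substitution; state before step 3: [2 1 3])
step 3 (fire T2): [1 3 4]
step 4 (fire T3): [2 3 4]
step 5 (fire T2): [1 5 5]
step 6 (fire T3): [2 5 5]
step 7 (fire T3): [3 5 5]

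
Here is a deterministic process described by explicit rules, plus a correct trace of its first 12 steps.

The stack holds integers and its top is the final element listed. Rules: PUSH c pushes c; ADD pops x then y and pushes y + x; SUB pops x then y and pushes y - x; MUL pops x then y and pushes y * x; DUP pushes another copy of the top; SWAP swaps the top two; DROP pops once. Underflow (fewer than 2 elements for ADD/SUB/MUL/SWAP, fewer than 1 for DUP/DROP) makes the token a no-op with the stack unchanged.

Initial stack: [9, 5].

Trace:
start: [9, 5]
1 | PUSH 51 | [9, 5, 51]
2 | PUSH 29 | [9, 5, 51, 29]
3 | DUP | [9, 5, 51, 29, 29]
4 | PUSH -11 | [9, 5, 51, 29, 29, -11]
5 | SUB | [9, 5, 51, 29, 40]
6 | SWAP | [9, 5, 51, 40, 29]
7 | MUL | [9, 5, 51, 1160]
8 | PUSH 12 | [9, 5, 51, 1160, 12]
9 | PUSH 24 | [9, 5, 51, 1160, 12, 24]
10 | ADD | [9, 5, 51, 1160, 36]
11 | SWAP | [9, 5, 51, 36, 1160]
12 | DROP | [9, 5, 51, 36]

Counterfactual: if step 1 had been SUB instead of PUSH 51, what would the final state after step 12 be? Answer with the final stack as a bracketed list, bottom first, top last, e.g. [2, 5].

[4, 36]

(re-executing from step 1 with the substitution; state before step 1: [9, 5])
1 | SUB | [4]
2 | PUSH 29 | [4, 29]
3 | DUP | [4, 29, 29]
4 | PUSH -11 | [4, 29, 29, -11]
5 | SUB | [4, 29, 40]
6 | SWAP | [4, 40, 29]
7 | MUL | [4, 1160]
8 | PUSH 12 | [4, 1160, 12]
9 | PUSH 24 | [4, 1160, 12, 24]
10 | ADD | [4, 1160, 36]
11 | SWAP | [4, 36, 1160]
12 | DROP | [4, 36]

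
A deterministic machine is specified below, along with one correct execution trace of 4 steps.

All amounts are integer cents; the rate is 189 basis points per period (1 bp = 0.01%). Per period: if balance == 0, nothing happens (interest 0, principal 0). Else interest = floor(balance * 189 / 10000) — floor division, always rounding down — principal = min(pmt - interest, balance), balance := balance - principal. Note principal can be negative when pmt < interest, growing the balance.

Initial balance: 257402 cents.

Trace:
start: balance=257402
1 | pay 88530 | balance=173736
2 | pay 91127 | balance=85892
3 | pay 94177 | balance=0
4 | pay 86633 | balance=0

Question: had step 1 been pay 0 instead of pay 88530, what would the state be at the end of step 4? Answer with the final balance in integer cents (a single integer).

224

(re-executing from step 1 with the substitution; state before step 1: balance=257402)
1 | pay 0 | balance=262266
2 | pay 91127 | balance=176095
3 | pay 94177 | balance=85246
4 | pay 86633 | balance=224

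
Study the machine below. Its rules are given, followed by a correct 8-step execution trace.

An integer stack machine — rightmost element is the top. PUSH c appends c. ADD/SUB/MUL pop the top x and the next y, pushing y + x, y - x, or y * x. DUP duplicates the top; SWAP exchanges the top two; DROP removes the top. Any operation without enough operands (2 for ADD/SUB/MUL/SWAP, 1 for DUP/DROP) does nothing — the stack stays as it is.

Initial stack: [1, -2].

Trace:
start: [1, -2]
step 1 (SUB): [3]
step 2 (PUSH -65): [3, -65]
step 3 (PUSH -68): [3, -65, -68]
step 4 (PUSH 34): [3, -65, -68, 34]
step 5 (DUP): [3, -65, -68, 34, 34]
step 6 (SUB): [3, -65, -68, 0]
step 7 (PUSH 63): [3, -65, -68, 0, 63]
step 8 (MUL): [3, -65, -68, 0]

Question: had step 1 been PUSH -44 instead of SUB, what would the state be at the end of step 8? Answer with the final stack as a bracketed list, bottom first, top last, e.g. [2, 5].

[1, -2, -44, -65, -68, 0]

(re-executing from step 1 with the substitution; state before step 1: [1, -2])
step 1 (PUSH -44): [1, -2, -44]
step 2 (PUSH -65): [1, -2, -44, -65]
step 3 (PUSH -68): [1, -2, -44, -65, -68]
step 4 (PUSH 34): [1, -2, -44, -65, -68, 34]
step 5 (DUP): [1, -2, -44, -65, -68, 34, 34]
step 6 (SUB): [1, -2, -44, -65, -68, 0]
step 7 (PUSH 63): [1, -2, -44, -65, -68, 0, 63]
step 8 (MUL): [1, -2, -44, -65, -68, 0]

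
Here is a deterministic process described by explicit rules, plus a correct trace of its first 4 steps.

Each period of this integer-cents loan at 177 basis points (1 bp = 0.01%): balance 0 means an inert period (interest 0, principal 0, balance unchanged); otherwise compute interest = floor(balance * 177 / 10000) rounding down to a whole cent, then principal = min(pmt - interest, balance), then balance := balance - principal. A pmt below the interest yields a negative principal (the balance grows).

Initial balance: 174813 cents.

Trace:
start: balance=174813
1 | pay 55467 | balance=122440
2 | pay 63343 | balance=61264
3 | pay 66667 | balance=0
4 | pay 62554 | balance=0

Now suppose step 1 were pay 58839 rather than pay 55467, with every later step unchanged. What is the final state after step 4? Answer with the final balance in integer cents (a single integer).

0

(re-executing from step 1 with the substitution; state before step 1: balance=174813)
1 | pay 58839 | balance=119068
2 | pay 63343 | balance=57832
3 | pay 66667 | balance=0
4 | pay 62554 | balance=0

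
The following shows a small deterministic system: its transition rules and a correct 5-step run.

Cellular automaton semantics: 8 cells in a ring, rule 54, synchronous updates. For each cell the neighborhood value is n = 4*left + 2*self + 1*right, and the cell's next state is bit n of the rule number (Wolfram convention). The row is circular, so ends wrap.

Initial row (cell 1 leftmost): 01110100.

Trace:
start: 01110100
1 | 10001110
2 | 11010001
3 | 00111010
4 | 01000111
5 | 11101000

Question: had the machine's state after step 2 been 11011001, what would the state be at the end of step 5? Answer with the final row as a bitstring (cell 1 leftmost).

10000111

state after step 2 := 11011001
3 | 00100110
4 | 01111001
5 | 10000111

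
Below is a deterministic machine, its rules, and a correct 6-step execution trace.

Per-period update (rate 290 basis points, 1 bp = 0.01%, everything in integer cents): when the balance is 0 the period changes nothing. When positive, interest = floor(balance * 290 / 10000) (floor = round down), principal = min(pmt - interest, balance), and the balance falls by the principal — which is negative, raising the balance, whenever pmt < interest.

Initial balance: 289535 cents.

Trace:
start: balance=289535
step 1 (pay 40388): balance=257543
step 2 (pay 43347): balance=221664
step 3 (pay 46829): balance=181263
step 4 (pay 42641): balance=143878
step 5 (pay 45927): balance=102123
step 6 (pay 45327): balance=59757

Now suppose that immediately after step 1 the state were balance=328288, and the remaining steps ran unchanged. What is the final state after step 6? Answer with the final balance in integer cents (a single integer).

141372

state after step 1 := balance=328288
step 2 (pay 43347): balance=294461
step 3 (pay 46829): balance=256171
step 4 (pay 42641): balance=220958
step 5 (pay 45927): balance=181438
step 6 (pay 45327): balance=141372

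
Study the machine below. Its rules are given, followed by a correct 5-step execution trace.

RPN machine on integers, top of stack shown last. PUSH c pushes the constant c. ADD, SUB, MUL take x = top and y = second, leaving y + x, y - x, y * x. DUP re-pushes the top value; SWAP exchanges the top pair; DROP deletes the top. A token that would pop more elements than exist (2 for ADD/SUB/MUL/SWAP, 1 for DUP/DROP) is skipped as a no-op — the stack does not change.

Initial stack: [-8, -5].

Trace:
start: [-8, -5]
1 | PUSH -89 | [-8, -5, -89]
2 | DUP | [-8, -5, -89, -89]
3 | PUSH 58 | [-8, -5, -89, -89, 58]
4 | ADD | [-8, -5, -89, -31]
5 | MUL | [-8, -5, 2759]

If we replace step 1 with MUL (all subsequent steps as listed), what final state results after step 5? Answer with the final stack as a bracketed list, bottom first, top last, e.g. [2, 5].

[3920]

(re-executing from step 1 with the substitution; state before step 1: [-8, -5])
1 | MUL | [40]
2 | DUP | [40, 40]
3 | PUSH 58 | [40, 40, 58]
4 | ADD | [40, 98]
5 | MUL | [3920]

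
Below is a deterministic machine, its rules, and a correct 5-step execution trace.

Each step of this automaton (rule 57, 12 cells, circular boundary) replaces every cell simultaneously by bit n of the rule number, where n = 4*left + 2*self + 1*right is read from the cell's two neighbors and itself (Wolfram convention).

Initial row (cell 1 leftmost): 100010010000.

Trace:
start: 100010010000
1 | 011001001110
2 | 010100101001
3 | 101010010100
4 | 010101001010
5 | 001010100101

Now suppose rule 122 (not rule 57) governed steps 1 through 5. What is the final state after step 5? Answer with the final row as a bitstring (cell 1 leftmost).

111000011011

(re-executing steps 1..5 under rule 122; state before step 1: 100010010000)
1 | 010101101001
2 | 101011110110
3 | 010110011111
4 | 101111110001
5 | 111000011011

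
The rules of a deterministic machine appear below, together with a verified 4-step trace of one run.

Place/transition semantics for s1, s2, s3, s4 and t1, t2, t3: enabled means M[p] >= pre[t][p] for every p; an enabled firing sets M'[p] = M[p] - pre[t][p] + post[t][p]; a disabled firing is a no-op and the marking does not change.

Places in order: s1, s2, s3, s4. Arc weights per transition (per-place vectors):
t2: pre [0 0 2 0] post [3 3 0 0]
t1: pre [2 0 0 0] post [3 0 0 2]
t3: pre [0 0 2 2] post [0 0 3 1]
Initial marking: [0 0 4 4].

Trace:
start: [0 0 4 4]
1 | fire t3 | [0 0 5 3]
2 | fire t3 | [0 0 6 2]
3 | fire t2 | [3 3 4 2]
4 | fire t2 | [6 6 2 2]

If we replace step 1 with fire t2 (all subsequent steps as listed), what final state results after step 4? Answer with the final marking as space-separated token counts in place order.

(re-executing from step 1 with the substitution; state before step 1: [0 0 4 4])
1 | fire t2 | [3 3 2 4]
2 | fire t3 | [3 3 3 3]
3 | fire t2 | [6 6 1 3]
4 | fire t2 | [6 6 1 3]

6 6 1 3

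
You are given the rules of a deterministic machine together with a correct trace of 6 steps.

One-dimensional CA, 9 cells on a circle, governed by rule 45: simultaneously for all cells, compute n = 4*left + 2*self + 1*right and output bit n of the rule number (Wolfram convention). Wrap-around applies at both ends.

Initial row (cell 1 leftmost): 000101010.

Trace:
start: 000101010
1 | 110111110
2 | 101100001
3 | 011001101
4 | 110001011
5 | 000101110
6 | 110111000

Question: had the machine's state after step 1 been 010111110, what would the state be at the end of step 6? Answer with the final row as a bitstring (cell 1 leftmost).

111000111

state after step 1 := 010111110
2 | 011100000
3 | 010001111
4 | 110101000
5 | 101111010
6 | 111000111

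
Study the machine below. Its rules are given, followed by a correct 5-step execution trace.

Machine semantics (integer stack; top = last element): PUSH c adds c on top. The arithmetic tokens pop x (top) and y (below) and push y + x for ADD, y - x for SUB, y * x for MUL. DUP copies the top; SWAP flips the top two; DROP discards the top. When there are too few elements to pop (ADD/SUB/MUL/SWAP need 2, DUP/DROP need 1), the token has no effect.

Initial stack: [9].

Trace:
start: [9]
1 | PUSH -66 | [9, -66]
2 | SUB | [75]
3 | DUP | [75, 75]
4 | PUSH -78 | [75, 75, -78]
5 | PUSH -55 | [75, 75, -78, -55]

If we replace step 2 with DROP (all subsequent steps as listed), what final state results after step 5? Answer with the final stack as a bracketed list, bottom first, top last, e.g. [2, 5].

(re-executing from step 2 with the substitution; state before step 2: [9, -66])
2 | DROP | [9]
3 | DUP | [9, 9]
4 | PUSH -78 | [9, 9, -78]
5 | PUSH -55 | [9, 9, -78, -55]

[9, 9, -78, -55]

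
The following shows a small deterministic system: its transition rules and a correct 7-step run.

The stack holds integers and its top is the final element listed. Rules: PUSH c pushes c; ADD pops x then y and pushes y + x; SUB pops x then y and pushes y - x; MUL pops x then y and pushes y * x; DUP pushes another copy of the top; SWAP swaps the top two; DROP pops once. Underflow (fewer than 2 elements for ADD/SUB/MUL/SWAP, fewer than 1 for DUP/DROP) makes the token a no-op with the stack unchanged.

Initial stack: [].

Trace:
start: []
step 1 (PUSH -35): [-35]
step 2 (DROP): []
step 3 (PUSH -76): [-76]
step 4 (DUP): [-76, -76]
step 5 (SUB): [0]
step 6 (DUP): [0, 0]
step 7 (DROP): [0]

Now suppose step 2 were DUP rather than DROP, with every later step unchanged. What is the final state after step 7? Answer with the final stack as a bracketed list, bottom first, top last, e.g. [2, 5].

(re-executing from step 2 with the substitution; state before step 2: [-35])
step 2 (DUP): [-35, -35]
step 3 (PUSH -76): [-35, -35, -76]
step 4 (DUP): [-35, -35, -76, -76]
step 5 (SUB): [-35, -35, 0]
step 6 (DUP): [-35, -35, 0, 0]
step 7 (DROP): [-35, -35, 0]

[-35, -35, 0]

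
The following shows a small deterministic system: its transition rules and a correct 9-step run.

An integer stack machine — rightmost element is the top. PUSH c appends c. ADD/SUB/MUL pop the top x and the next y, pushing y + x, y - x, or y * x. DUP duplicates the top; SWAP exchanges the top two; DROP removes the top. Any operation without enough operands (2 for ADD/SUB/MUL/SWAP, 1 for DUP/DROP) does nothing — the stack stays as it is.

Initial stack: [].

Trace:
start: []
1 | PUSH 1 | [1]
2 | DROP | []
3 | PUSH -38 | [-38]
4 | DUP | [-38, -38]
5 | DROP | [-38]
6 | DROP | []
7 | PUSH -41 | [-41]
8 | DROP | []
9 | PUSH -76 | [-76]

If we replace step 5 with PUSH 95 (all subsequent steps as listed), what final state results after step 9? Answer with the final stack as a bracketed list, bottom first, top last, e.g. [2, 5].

[-38, -38, -76]

(re-executing from step 5 with the substitution; state before step 5: [-38, -38])
5 | PUSH 95 | [-38, -38, 95]
6 | DROP | [-38, -38]
7 | PUSH -41 | [-38, -38, -41]
8 | DROP | [-38, -38]
9 | PUSH -76 | [-38, -38, -76]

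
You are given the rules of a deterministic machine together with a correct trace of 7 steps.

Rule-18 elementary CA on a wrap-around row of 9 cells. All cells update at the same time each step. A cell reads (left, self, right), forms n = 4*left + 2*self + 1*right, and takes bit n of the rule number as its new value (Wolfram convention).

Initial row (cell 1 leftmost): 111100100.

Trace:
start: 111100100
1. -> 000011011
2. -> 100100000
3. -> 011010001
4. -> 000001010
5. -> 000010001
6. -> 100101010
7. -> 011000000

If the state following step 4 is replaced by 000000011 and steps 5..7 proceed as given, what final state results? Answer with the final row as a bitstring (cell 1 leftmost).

state after step 4 := 000000011
5. -> 100000100
6. -> 010001011
7. -> 001010000

001010000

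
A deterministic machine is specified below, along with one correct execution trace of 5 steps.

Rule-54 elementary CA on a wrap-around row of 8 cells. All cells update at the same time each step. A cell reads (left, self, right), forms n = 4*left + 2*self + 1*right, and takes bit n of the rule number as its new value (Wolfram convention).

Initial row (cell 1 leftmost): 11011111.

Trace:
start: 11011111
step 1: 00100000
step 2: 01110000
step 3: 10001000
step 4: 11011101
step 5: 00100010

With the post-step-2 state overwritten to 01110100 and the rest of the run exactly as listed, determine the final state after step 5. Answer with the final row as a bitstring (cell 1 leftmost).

state after step 2 := 01110100
step 3: 10001110
step 4: 11010001
step 5: 00111010

00111010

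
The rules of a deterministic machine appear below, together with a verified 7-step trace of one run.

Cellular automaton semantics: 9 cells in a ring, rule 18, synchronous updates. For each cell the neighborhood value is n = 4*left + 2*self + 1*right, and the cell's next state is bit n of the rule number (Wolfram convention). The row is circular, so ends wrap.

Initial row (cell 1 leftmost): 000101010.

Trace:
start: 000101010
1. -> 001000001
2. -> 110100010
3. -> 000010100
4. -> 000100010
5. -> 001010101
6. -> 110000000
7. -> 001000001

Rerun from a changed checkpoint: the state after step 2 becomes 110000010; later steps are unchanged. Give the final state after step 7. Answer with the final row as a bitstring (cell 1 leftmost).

101000101

state after step 2 := 110000010
3. -> 001000100
4. -> 010101010
5. -> 100000001
6. -> 010000010
7. -> 101000101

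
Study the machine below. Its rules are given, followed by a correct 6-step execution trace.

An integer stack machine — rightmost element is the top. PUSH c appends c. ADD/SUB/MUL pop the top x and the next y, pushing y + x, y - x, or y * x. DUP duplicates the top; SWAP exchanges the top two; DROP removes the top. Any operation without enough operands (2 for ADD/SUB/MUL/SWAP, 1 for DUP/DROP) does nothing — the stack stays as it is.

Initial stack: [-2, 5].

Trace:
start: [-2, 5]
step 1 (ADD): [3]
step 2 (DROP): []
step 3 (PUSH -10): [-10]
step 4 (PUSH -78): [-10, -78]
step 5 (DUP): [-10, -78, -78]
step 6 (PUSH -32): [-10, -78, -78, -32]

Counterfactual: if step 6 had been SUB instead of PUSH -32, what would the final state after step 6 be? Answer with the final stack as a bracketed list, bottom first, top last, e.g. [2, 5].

(re-executing from step 6 with the substitution; state before step 6: [-10, -78, -78])
step 6 (SUB): [-10, 0]

[-10, 0]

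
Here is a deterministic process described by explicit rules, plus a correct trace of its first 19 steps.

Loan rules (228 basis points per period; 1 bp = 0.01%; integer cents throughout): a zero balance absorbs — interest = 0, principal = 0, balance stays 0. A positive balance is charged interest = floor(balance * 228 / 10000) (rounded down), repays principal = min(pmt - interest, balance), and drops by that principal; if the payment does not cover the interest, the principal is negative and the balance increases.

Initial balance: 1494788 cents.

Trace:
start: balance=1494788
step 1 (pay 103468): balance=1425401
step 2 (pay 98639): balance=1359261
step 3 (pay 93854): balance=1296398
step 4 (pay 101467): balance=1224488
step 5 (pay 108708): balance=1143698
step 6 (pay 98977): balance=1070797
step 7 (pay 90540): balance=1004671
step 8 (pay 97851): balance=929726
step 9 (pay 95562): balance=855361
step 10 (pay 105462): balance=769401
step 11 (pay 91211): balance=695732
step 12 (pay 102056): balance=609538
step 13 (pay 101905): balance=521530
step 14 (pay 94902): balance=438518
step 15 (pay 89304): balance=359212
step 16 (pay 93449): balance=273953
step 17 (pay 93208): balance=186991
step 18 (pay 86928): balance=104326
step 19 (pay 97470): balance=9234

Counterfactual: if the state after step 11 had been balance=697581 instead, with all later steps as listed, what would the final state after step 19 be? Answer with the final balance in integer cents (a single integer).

state after step 11 := balance=697581
step 12 (pay 102056): balance=611429
step 13 (pay 101905): balance=523464
step 14 (pay 94902): balance=440496
step 15 (pay 89304): balance=361235
step 16 (pay 93449): balance=276022
step 17 (pay 93208): balance=189107
step 18 (pay 86928): balance=106490
step 19 (pay 97470): balance=11447

11447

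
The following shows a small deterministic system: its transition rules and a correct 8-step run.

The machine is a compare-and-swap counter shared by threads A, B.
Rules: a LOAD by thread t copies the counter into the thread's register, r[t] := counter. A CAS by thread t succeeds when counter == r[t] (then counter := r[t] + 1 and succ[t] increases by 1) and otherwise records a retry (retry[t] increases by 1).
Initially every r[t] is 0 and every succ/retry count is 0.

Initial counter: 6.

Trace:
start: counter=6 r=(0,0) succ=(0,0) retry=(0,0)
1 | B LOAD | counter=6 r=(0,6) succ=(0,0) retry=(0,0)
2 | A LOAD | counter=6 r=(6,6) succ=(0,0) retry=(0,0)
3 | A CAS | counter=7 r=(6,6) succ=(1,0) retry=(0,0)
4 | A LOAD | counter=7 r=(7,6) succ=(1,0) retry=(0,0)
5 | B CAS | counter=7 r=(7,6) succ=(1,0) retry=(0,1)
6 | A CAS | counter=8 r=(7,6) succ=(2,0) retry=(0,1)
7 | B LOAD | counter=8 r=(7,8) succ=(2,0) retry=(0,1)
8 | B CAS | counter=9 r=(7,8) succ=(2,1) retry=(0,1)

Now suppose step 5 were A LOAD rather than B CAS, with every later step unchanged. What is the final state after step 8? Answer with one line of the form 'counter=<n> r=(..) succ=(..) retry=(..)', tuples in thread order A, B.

(re-executing from step 5 with the substitution; state before step 5: counter=7 r=(7,6) succ=(1,0) retry=(0,0))
5 | A LOAD | counter=7 r=(7,6) succ=(1,0) retry=(0,0)
6 | A CAS | counter=8 r=(7,6) succ=(2,0) retry=(0,0)
7 | B LOAD | counter=8 r=(7,8) succ=(2,0) retry=(0,0)
8 | B CAS | counter=9 r=(7,8) succ=(2,1) retry=(0,0)

counter=9 r=(7,8) succ=(2,1) retry=(0,0)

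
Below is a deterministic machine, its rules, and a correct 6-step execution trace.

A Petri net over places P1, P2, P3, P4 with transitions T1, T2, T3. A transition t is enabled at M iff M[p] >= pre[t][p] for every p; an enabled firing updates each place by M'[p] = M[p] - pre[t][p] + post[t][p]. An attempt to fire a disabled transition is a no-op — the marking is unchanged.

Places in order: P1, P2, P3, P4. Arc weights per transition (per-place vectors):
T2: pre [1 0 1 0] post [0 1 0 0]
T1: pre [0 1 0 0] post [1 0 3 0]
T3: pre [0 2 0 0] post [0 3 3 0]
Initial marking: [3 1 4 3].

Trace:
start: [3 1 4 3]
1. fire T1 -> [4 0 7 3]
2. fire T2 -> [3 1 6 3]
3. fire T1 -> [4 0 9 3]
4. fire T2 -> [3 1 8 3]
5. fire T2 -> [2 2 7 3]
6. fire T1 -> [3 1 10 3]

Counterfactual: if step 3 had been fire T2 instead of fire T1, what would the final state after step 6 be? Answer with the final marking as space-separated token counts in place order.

(re-executing from step 3 with the substitution; state before step 3: [3 1 6 3])
3. fire T2 -> [2 2 5 3]
4. fire T2 -> [1 3 4 3]
5. fire T2 -> [0 4 3 3]
6. fire T1 -> [1 3 6 3]

1 3 6 3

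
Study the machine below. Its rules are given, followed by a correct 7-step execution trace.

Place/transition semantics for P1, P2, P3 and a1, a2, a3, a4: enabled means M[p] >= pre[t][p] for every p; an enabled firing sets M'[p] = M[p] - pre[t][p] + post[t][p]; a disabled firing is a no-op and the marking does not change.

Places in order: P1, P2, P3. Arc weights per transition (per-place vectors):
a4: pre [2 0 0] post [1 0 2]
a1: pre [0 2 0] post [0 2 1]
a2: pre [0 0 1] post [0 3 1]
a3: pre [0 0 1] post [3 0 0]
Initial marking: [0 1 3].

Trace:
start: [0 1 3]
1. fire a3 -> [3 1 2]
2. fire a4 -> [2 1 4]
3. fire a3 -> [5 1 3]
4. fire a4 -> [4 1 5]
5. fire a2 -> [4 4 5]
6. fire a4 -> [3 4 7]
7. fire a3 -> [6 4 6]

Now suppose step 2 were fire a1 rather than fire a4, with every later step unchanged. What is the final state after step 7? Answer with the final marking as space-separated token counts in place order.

(re-executing from step 2 with the substitution; state before step 2: [3 1 2])
2. fire a1 -> [3 1 2]
3. fire a3 -> [6 1 1]
4. fire a4 -> [5 1 3]
5. fire a2 -> [5 4 3]
6. fire a4 -> [4 4 5]
7. fire a3 -> [7 4 4]

7 4 4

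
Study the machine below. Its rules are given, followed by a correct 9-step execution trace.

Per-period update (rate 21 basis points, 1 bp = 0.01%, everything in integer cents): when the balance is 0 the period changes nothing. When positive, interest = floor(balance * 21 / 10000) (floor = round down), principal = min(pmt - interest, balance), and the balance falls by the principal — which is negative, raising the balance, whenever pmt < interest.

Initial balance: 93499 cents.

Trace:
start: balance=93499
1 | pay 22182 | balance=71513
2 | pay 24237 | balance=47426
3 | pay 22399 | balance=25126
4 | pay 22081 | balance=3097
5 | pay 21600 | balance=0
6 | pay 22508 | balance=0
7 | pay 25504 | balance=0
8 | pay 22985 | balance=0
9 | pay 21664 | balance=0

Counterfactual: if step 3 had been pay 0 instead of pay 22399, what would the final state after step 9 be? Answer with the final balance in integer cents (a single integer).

(re-executing from step 3 with the substitution; state before step 3: balance=47426)
3 | pay 0 | balance=47525
4 | pay 22081 | balance=25543
5 | pay 21600 | balance=3996
6 | pay 22508 | balance=0
7 | pay 25504 | balance=0
8 | pay 22985 | balance=0
9 | pay 21664 | balance=0

0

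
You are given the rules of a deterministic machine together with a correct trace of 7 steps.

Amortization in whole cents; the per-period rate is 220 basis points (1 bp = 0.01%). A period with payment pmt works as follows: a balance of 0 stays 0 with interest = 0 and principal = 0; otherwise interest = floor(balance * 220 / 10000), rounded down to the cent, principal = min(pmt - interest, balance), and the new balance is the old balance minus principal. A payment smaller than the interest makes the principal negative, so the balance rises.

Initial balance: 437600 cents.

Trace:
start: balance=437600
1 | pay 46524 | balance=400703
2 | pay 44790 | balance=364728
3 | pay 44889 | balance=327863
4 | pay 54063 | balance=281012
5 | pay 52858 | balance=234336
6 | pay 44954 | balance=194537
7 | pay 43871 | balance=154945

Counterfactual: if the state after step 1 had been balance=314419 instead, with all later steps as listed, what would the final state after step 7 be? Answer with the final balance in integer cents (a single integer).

56627

state after step 1 := balance=314419
2 | pay 44790 | balance=276546
3 | pay 44889 | balance=237741
4 | pay 54063 | balance=188908
5 | pay 52858 | balance=140205
6 | pay 44954 | balance=98335
7 | pay 43871 | balance=56627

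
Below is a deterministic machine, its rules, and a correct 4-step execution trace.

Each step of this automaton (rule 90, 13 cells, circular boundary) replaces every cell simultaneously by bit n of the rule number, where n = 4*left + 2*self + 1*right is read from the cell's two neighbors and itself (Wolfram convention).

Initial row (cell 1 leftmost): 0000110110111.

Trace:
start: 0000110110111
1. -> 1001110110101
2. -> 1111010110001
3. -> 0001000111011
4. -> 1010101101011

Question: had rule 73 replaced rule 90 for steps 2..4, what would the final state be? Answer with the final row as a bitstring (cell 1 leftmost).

1011110110001

(re-executing steps 2..4 under rule 73; state before step 2: 1001110110101)
2. -> 1001010110001
3. -> 1000000110101
4. -> 1011110110001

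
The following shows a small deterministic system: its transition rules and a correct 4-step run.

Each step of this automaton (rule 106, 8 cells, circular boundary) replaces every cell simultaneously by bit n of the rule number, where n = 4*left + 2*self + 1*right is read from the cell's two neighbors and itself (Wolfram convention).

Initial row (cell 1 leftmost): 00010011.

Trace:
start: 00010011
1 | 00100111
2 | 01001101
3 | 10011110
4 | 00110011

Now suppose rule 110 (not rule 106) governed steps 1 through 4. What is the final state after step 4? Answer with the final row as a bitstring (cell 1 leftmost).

(re-executing steps 1..4 under rule 110; state before step 1: 00010011)
1 | 00110111
2 | 01111101
3 | 11000111
4 | 01001100

01001100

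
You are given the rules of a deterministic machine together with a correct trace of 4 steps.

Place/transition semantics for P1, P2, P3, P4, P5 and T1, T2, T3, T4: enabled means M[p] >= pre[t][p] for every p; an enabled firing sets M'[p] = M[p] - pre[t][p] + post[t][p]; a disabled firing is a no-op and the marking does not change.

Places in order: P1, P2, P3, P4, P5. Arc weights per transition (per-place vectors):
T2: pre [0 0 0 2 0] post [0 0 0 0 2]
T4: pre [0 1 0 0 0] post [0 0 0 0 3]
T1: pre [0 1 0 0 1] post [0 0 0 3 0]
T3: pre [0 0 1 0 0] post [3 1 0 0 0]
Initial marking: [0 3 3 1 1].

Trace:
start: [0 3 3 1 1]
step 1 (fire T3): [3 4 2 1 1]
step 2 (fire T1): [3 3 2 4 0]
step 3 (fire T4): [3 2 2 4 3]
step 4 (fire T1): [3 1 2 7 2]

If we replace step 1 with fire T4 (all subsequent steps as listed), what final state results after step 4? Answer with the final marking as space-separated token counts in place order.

0 0 3 4 6

(re-executing from step 1 with the substitution; state before step 1: [0 3 3 1 1])
step 1 (fire T4): [0 2 3 1 4]
step 2 (fire T1): [0 1 3 4 3]
step 3 (fire T4): [0 0 3 4 6]
step 4 (fire T1): [0 0 3 4 6]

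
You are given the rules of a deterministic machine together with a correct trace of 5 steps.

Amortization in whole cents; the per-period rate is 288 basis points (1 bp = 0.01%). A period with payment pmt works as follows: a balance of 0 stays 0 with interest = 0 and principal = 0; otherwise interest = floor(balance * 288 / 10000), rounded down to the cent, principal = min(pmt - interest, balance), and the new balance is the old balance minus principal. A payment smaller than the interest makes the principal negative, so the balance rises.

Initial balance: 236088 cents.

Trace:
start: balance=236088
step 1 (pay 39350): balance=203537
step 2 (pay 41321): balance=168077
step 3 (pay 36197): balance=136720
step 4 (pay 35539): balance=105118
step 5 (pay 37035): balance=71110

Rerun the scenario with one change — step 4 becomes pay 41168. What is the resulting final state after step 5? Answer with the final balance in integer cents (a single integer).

65319

(re-executing from step 4 with the substitution; state before step 4: balance=136720)
step 4 (pay 41168): balance=99489
step 5 (pay 37035): balance=65319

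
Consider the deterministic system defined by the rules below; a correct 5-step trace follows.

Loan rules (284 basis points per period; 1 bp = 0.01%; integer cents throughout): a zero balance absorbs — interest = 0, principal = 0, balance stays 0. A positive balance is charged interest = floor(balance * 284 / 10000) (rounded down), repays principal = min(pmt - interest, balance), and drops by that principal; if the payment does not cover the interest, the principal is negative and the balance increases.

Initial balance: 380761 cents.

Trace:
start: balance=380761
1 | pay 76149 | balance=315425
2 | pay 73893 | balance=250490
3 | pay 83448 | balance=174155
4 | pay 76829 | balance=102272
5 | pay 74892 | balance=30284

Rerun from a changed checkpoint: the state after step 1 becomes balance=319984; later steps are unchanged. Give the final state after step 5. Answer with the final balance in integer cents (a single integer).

state after step 1 := balance=319984
2 | pay 73893 | balance=255178
3 | pay 83448 | balance=178977
4 | pay 76829 | balance=107230
5 | pay 74892 | balance=35383

35383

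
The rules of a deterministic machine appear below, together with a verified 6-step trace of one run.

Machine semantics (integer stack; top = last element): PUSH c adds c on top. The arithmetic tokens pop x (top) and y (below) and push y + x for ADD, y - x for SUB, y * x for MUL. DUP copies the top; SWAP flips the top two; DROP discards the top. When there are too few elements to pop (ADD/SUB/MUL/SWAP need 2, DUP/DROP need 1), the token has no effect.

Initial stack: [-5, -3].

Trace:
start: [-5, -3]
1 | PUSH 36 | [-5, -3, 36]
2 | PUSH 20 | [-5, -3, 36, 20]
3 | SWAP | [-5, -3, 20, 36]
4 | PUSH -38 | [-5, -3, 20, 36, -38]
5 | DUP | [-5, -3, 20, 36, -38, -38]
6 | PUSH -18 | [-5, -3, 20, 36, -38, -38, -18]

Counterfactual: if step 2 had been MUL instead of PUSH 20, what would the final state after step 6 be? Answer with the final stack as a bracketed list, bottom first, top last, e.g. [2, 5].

[-108, -5, -38, -38, -18]

(re-executing from step 2 with the substitution; state before step 2: [-5, -3, 36])
2 | MUL | [-5, -108]
3 | SWAP | [-108, -5]
4 | PUSH -38 | [-108, -5, -38]
5 | DUP | [-108, -5, -38, -38]
6 | PUSH -18 | [-108, -5, -38, -38, -18]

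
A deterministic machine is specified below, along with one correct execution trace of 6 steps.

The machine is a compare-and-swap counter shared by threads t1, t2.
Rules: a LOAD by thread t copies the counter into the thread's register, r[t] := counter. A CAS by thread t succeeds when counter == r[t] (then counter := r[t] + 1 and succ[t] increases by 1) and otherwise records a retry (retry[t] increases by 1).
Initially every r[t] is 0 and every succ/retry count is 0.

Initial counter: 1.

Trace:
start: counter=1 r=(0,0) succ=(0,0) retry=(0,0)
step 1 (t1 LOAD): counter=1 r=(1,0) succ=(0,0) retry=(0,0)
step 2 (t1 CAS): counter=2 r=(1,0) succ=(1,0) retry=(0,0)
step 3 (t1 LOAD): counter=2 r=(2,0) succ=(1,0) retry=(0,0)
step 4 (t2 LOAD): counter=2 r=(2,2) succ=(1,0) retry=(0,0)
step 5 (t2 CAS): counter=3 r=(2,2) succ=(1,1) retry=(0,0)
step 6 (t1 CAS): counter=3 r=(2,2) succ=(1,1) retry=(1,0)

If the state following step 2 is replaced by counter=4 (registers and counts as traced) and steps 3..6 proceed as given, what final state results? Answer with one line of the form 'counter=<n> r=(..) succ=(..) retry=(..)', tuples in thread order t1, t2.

state after step 2 := counter=4 r=(1,0) succ=(1,0) retry=(0,0)
step 3 (t1 LOAD): counter=4 r=(4,0) succ=(1,0) retry=(0,0)
step 4 (t2 LOAD): counter=4 r=(4,4) succ=(1,0) retry=(0,0)
step 5 (t2 CAS): counter=5 r=(4,4) succ=(1,1) retry=(0,0)
step 6 (t1 CAS): counter=5 r=(4,4) succ=(1,1) retry=(1,0)

counter=5 r=(4,4) succ=(1,1) retry=(1,0)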